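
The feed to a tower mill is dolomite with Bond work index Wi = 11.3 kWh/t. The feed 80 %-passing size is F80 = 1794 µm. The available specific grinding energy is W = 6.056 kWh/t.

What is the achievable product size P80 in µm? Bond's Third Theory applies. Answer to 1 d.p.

P80 = 167.8 µm

W = 10·Wi·[P80^(−½) − F80^(−½)]
P80^(−½) = W/(10 Wi) + F80^(−½)
  = 6.0560/(10·11.3) + 1/√1794 = 0.053593 + 0.023610 = 0.077203
P80 = (1/0.077203)² = 12.9529² = 167.78 µm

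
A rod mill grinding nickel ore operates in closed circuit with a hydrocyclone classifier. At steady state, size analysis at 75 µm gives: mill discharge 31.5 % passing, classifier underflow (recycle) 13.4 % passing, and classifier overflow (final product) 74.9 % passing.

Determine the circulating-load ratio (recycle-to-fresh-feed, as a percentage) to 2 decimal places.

CL = 239.78 %

Let r = R/F. Size balance at 75 µm:
(1+r)·d = r·u + o ⇒ r = (o−d)/(d−u)
r = (74.9 − 31.5)/(31.5 − 13.4) = 43.4/18.1 = 2.3978
CL = 100·r = 239.78 %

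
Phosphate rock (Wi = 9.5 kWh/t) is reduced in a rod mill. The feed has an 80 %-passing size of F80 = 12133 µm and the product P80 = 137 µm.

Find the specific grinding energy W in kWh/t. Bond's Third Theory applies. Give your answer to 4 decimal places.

W_Bond = 10·Wi·(1/√P₈₀ − 1/√F₈₀)
1/√137 = 0.085436;  1/√12133 = 0.009079
W = 10·9.5·(0.085436 − 0.009079) = 7.2539 kWh/t

W = 7.2539 kWh/t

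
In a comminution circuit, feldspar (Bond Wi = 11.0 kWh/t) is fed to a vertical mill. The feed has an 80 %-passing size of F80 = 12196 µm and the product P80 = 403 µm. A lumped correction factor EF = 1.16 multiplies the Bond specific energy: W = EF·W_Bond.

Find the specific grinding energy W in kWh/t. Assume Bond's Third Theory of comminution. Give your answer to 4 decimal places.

Bond: W = 10·Wi·(1/√P80 − 1/√F80)
1/√403 = 0.049814;  1/√12196 = 0.009055
W = 10·11.0·(0.049814 − 0.009055) = 4.4834 kWh/t
Corrected W = EF·W_Bond = 1.16·4.4834 = 5.2008 kWh/t

W = 5.2008 kWh/t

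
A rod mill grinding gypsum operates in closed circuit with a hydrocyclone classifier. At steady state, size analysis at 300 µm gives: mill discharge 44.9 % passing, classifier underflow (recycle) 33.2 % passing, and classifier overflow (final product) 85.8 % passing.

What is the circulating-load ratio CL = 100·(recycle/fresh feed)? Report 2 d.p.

Mass balance on the −300 µm fraction:
d + r·d = r·u + o → r(d−u) = o−d
r = (85.8 − 44.9)/(44.9 − 33.2) = 40.9/11.7 = 3.4957
CL = 100·r = 349.57 %

CL = 349.57 %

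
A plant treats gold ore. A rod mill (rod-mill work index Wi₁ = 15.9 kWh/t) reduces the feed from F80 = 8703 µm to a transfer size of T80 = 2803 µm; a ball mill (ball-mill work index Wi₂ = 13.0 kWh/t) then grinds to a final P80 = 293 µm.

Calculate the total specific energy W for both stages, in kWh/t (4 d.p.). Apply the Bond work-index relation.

Bond: W = 10·Wi·(1/√P80 − 1/√F80)
Stage 1 (8703→2803 µm, Wi₁=15.9): W₁ = 10·15.9·(0.018888 − 0.010719) = 1.2988 kWh/t
Stage 2 (2803→293 µm, Wi₂=13.0): W₂ = 10·13.0·(0.058421 − 0.018888) = 5.1392 kWh/t
W = W₁ + W₂ = 1.2988 + 5.1392 = 6.4381 kWh/t

W = 6.4381 kWh/t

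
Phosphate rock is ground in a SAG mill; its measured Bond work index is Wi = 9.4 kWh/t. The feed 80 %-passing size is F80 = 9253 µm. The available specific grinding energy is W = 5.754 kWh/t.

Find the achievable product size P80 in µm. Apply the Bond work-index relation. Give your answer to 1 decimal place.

P80 = 195.0 µm

Bond:  W = 10 Wi (1/√P − 1/√F)
P80^(−½) = W/(10 Wi) + F80^(−½)
  = 5.7540/(10·9.4) + 1/√9253 = 0.061213 + 0.010396 = 0.071609
P80 = (1/0.071609)² = 13.9648² = 195.02 µm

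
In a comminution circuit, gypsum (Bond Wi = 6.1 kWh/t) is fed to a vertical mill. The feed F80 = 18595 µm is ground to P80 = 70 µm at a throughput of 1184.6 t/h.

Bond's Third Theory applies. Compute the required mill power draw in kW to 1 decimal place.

P = 8106.9 kW

Bond: W = 10·Wi·(1/√P80 − 1/√F80)
W = 10·6.1·(1/√70 − 1/√18595) = 10·6.1·(0.112190) = 6.8436 kWh/t
Mill draw = 6.8436 × 1184.6 = 8106.9 kW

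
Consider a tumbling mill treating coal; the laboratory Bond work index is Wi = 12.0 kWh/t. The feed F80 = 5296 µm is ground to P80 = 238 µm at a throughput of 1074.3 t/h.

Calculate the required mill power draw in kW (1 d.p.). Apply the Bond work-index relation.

W = 10·Wi·[P80^(−½) − F80^(−½)]
W = 10·12.0·(1/√238 − 1/√5296) = 10·12.0·(0.051079) = 6.1295 kWh/t
Power = W × throughput = 6.1295 kWh/t × 1074.3 t/h = 6584.9 kW

P = 6584.9 kW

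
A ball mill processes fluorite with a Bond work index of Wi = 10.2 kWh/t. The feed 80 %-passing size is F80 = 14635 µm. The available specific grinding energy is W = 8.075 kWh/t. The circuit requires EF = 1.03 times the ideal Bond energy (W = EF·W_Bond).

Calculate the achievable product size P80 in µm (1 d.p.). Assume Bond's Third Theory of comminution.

Bond: W = 10·Wi·(1/√P80 − 1/√F80)
W_Bond = W / EF = 8.075 / 1.03 = 7.8398 kWh/t
⇒ 1/√P80 = W_Bond/(10 Wi) + 1/√F80
  = 7.8398/(10·10.2) + 1/√14635 = 0.076861 + 0.008266 = 0.085127
P80 = (1/0.085127)² = 11.7472² = 138.00 µm

P80 = 138.0 µm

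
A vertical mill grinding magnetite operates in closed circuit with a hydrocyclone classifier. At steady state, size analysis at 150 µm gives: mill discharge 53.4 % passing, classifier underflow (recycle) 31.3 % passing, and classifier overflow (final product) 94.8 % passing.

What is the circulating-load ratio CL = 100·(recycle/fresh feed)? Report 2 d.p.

CL = 187.33 %

Mass balance on the −150 µm fraction:
(1+r)·d = r·u + o ⇒ r = (o−d)/(d−u)
r = (94.8 − 53.4)/(53.4 − 31.3) = 41.4/22.1 = 1.8733
CL = 100·r = 187.33 %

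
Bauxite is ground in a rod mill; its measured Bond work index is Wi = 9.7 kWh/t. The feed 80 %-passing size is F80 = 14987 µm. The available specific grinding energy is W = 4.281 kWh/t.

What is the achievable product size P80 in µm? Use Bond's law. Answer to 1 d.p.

P80 = 365.6 µm

W = 10·Wi·[P80^(−½) − F80^(−½)]
1/√P80 = 1/√F80 + W/(10·Wi)
  = 4.2810/(10·9.7) + 1/√14987 = 0.044134 + 0.008169 = 0.052303
P80 = (1/0.052303)² = 19.1195² = 365.56 µm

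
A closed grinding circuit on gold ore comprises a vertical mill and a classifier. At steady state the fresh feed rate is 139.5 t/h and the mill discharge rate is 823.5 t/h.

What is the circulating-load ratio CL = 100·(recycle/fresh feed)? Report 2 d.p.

CL = 490.32 %

Steady state: M = F + R.
R = M − F = 823.5 − 139.5 = 684.0 t/h
CL = 100·R/F = 100·684.0/139.5 = 490.32 %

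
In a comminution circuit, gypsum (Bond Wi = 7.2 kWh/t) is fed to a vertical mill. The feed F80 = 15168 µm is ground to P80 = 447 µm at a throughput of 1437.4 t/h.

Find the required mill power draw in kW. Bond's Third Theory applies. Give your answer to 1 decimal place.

W = 10·Wi·[P80^(−½) − F80^(−½)]
W = 10·7.2·(1/√447 − 1/√15168) = 10·7.2·(0.039179) = 2.8209 kWh/t
Power = W × throughput = 2.8209 kWh/t × 1437.4 t/h = 4054.7 kW

P = 4054.7 kW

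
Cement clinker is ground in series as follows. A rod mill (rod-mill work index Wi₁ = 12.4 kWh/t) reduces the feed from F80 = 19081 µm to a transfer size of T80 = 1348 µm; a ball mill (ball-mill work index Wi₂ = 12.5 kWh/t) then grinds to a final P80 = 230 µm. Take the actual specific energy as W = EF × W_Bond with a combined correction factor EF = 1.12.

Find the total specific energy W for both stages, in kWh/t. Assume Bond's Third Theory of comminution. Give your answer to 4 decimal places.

Bond:  W = 10 Wi (1/√P − 1/√F)
Stage 1 (19081→1348 µm, Wi₁=12.4): W₁ = 10·12.4·(0.027237 − 0.007239) = 2.4797 kWh/t
Stage 2 (1348→230 µm, Wi₂=12.5): W₂ = 10·12.5·(0.065938 − 0.027237) = 4.8377 kWh/t
W = W₁ + W₂ = 2.4797 + 4.8377 = 7.3173 kWh/t
Corrected W = EF·W_Bond = 1.12·7.3173 = 8.1954 kWh/t

W = 8.1954 kWh/t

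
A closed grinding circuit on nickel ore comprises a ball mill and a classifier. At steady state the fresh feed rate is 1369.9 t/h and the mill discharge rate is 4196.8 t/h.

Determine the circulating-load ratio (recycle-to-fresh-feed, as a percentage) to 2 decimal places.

CL = 206.36 %

Steady state: M = F + R.
R = M − F = 4196.8 − 1369.9 = 2826.9 t/h
CL = 100·R/F = 100·2826.9/1369.9 = 206.36 %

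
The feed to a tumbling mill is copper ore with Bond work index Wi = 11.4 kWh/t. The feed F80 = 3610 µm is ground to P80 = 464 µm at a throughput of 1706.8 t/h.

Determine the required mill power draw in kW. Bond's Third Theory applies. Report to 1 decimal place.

P = 5794.5 kW

W = 10 Wi / √P80 − 10 Wi / √F80
W = 10·11.4·(1/√464 − 1/√3610) = 10·11.4·(0.029780) = 3.3950 kWh/t
P = W·T = 3.3950·1706.8 = 5794.5 kW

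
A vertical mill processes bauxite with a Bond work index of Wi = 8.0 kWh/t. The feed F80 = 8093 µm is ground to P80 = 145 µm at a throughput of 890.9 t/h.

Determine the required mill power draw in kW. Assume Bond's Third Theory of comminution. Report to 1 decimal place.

P = 5126.6 kW

W_Bond = 10·Wi·(1/√P₈₀ − 1/√F₈₀)
W = 10·8.0·(1/√145 − 1/√8093) = 10·8.0·(0.071930) = 5.7544 kWh/t
P_mill = W·ṁ = 5.7544·890.9 = 5126.6 kW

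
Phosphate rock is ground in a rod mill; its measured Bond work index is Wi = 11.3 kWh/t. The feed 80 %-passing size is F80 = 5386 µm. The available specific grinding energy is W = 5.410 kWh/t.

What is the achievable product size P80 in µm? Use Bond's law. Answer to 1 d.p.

W = 10 Wi / √P80 − 10 Wi / √F80
P80^(−½) = W/(10 Wi) + F80^(−½)
  = 5.4100/(10·11.3) + 1/√5386 = 0.047876 + 0.013626 = 0.061502
P80 = (1/0.061502)² = 16.2596² = 264.38 µm

P80 = 264.4 µm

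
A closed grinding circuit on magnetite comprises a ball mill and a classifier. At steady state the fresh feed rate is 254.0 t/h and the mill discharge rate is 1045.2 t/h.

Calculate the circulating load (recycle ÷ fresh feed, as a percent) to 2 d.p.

Discharge = new feed + return, hence
R = M − F = 1045.2 − 254.0 = 791.2 t/h
CL = 100·R/F = 100·791.2/254.0 = 311.50 %

CL = 311.50 %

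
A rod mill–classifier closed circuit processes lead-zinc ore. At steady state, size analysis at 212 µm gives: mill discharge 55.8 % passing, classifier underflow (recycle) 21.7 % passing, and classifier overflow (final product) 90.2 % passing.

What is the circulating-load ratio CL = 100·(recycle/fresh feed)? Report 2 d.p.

Two-product formula at 212 µm:
d + r·d = r·u + o → r(d−u) = o−d
r = (90.2 − 55.8)/(55.8 − 21.7) = 34.4/34.1 = 1.0088
CL = 100·r = 100.88 %

CL = 100.88 %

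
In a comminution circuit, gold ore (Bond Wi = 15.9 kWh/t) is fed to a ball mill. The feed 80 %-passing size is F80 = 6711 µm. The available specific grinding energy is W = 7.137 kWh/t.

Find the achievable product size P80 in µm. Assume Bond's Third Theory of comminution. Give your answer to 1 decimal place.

P80 = 306.8 µm

Bond: W = 10·Wi·(1/√P80 − 1/√F80)
⇒ 1/√P80 = W/(10 Wi) + 1/√F80
  = 7.1370/(10·15.9) + 1/√6711 = 0.044887 + 0.012207 = 0.057094
P80 = (1/0.057094)² = 17.5151² = 306.78 µm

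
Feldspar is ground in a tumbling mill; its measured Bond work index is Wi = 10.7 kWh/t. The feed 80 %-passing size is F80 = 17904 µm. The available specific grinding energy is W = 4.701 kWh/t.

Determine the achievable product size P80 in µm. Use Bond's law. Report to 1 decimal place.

W = 10·Wi·[P80^(−½) − F80^(−½)]
⇒ 1/√P80 = W/(10·Wi) + 1/√F80
  = 4.7010/(10·10.7) + 1/√17904 = 0.043935 + 0.007474 = 0.051408
P80 = (1/0.051408)² = 19.4522² = 378.39 µm

P80 = 378.4 µm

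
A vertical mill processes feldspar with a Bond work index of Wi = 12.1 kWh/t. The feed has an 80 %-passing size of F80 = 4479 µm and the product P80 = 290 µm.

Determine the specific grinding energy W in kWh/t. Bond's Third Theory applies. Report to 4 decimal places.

W = 5.2974 kWh/t

W = 10·Wi·(P80^(-½) − F80^(-½))
1/√290 = 0.058722;  1/√4479 = 0.014942
W = 10·12.1·(0.058722 − 0.014942) = 5.2974 kWh/t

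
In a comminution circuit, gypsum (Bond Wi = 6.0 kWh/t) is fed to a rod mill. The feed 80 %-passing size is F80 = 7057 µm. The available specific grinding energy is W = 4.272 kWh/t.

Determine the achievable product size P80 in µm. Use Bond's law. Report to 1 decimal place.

Bond: W = 10·Wi·(1/√P80 − 1/√F80)
P80^-0.5 = F80^-0.5 + W/(10 Wi)
  = 4.2720/(10·6.0) + 1/√7057 = 0.071200 + 0.011904 = 0.083104
P80 = (1/0.083104)² = 12.0331² = 144.80 µm

P80 = 144.8 µm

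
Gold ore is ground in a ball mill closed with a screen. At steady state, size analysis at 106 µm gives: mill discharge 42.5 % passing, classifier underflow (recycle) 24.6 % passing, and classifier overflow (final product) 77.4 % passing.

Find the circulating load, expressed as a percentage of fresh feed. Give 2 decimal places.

CL = 194.97 %

Classifier node, passing 106 µm:
Fd + Rd = Ru + Fo ⇒ R/F = (o−d)/(d−u)
r = (77.4 − 42.5)/(42.5 − 24.6) = 34.9/17.9 = 1.9497
CL = 100·r = 194.97 %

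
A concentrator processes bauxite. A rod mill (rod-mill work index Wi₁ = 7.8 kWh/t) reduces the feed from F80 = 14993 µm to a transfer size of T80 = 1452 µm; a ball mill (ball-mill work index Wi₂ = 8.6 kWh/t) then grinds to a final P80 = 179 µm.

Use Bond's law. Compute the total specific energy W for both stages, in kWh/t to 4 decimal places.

W_Bond = 10·Wi·(1/√P₈₀ − 1/√F₈₀)
Stage 1 (14993→1452 µm, Wi₁=7.8): W₁ = 10·7.8·(0.026243 − 0.008167) = 1.4100 kWh/t
Stage 2 (1452→179 µm, Wi₂=8.6): W₂ = 10·8.6·(0.074744 − 0.026243) = 4.1710 kWh/t
W = W₁ + W₂ = 1.4100 + 4.1710 = 5.5810 kWh/t

W = 5.5810 kWh/t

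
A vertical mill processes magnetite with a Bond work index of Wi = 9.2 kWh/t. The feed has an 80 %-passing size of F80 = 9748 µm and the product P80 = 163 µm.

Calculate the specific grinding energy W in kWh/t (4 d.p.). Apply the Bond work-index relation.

W = 6.2742 kWh/t

W = 10 Wi (P80^-0.5 − F80^-0.5)
1/√163 = 0.078326;  1/√9748 = 0.010128
W = 10·9.2·(0.078326 − 0.010128) = 6.2742 kWh/t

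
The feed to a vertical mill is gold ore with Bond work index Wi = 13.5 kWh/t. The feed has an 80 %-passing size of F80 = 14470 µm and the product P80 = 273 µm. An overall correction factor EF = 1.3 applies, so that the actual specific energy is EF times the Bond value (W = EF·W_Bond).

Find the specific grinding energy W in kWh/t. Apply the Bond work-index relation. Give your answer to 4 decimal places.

W = 10 Wi / √P80 − 10 Wi / √F80
1/√273 = 0.060523;  1/√14470 = 0.008313
W = 10·13.5·(0.060523 − 0.008313) = 7.0483 kWh/t
W_actual = 1.3 × 7.0483 = 9.1628 kWh/t

W = 9.1628 kWh/t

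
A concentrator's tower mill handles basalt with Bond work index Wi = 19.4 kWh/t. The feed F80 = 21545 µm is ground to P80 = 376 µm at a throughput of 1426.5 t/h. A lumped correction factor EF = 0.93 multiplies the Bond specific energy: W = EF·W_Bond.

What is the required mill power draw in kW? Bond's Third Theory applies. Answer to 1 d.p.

Bond: W = 10·Wi·(1/√P80 − 1/√F80)
W = 10·19.4·(1/√376 − 1/√21545) = 10·19.4·(0.044758) = 8.6831 kWh/t
W_actual = 0.93 × 8.6831 = 8.0753 kWh/t
Mill draw = 8.0753 × 1426.5 = 11519.4 kW

P = 11519.4 kW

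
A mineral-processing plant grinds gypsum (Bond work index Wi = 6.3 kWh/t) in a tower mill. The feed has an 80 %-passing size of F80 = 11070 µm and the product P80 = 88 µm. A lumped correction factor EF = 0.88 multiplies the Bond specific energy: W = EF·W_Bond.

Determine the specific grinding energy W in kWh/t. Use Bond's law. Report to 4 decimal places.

W = 10 Wi (P80^-0.5 − F80^-0.5)
1/√88 = 0.106600;  1/√11070 = 0.009504
W = 10·6.3·(0.106600 − 0.009504) = 6.1170 kWh/t
With EF = 0.88: W = 6.1170·0.88 = 5.3830 kWh/t

W = 5.3830 kWh/t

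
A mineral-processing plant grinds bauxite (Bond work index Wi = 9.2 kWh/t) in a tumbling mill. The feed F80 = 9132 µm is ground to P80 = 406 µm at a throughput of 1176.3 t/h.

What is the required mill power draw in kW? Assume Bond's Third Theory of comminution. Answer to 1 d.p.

P = 4238.4 kW

W_Bond = 10·Wi·(1/√P₈₀ − 1/√F₈₀)
W = 10·9.2·(1/√406 − 1/√9132) = 10·9.2·(0.039165) = 3.6032 kWh/t
Mill draw = 3.6032 × 1176.3 = 4238.4 kW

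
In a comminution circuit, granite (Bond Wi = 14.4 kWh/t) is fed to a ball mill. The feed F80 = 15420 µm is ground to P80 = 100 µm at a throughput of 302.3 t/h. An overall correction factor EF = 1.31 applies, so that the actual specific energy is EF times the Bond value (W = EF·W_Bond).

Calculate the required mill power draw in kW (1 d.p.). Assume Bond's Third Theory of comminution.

P = 5243.4 kW

W = 10 Wi (1/√P80 − 1/√F80)  [Bond]
W = 10·14.4·(1/√100 − 1/√15420) = 10·14.4·(0.091947) = 13.2404 kWh/t
Corrected W = EF·W_Bond = 1.31·13.2404 = 17.3449 kWh/t
Mill draw = 17.3449 × 302.3 = 5243.4 kW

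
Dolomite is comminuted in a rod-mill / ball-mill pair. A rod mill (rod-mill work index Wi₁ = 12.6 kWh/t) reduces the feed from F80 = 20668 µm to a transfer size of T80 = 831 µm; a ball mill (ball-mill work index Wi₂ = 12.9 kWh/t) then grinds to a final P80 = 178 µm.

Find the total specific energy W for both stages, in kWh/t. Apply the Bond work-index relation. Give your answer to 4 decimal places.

W = 8.6885 kWh/t

W = 10·Wi·[P80^(−½) − F80^(−½)]
Stage 1 (20668→831 µm, Wi₁=12.6): W₁ = 10·12.6·(0.034690 − 0.006956) = 3.4945 kWh/t
Stage 2 (831→178 µm, Wi₂=12.9): W₂ = 10·12.9·(0.074953 − 0.034690) = 5.1940 kWh/t
W = W₁ + W₂ = 3.4945 + 5.1940 = 8.6885 kWh/t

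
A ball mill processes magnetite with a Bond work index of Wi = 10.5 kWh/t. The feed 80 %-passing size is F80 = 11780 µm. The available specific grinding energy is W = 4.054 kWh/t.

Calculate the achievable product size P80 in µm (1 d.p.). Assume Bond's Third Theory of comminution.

P80 = 437.2 µm

W_Bond = 10·Wi·(1/√P₈₀ − 1/√F₈₀)
P80^(−½) = W/(10 Wi) + F80^(−½)
  = 4.0540/(10·10.5) + 1/√11780 = 0.038610 + 0.009214 = 0.047823
P80 = (1/0.047823)² = 20.9104² = 437.25 µm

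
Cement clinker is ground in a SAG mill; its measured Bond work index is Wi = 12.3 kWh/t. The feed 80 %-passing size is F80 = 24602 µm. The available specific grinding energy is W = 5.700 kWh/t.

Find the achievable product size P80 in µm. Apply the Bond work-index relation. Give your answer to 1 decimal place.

W = 10·Wi·[P80^(−½) − F80^(−½)]
⇒ 1/√P80 = W/(10·Wi) + 1/√F80
  = 5.7000/(10·12.3) + 1/√24602 = 0.046341 + 0.006376 = 0.052717
P80 = (1/0.052717)² = 18.9692² = 359.83 µm

P80 = 359.8 µm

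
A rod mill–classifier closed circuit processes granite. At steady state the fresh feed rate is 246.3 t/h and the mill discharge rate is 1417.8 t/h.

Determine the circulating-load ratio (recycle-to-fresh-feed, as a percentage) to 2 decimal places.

CL = 475.64 %

Steady state: M = F + R.
R = M − F = 1417.8 − 246.3 = 1171.5 t/h
CL = 100·R/F = 100·1171.5/246.3 = 475.64 %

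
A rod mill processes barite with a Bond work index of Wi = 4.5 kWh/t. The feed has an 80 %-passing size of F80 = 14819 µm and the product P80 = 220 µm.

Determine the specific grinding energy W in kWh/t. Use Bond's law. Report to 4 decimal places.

W = 2.6642 kWh/t

W = 10·Wi·(P80^(-½) − F80^(-½))
1/√220 = 0.067420;  1/√14819 = 0.008215
W = 10·4.5·(0.067420 − 0.008215) = 2.6642 kWh/t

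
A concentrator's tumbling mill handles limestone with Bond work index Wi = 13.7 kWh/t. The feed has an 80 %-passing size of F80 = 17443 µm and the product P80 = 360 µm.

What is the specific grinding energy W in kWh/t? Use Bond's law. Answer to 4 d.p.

W = 6.1832 kWh/t

Bond: W = 10·Wi·(1/√P80 − 1/√F80)
1/√360 = 0.052705;  1/√17443 = 0.007572
W = 10·13.7·(0.052705 − 0.007572) = 6.1832 kWh/t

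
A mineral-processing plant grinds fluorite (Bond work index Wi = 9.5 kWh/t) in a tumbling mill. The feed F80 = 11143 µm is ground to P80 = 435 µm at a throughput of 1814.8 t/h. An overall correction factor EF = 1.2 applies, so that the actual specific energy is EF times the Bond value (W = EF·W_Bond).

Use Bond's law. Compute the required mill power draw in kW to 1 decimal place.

W_Bond = 10·Wi·(1/√P₈₀ − 1/√F₈₀)
W = 10·9.5·(1/√435 − 1/√11143) = 10·9.5·(0.038473) = 3.6549 kWh/t
W_actual = 1.2 × 3.6549 = 4.3859 kWh/t
Power = W × throughput = 4.3859 kWh/t × 1814.8 t/h = 7959.6 kW

P = 7959.6 kW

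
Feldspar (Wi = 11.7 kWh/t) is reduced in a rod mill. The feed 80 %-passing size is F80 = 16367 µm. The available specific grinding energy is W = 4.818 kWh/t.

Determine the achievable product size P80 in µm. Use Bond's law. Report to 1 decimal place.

W = 10 Wi (1/√P80 − 1/√F80)  [Bond]
1/√P80 = 1/√F80 + W/(10·Wi)
  = 4.8180/(10·11.7) + 1/√16367 = 0.041179 + 0.007817 = 0.048996
P80 = (1/0.048996)² = 20.4098² = 416.56 µm

P80 = 416.6 µm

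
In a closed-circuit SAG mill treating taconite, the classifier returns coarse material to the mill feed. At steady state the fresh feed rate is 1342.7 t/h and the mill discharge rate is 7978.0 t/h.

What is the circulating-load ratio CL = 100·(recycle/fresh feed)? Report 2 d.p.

Steady state: M = F + R.
R = M − F = 7978.0 − 1342.7 = 6635.3 t/h
CL = 100·R/F = 100·6635.3/1342.7 = 494.18 %

CL = 494.18 %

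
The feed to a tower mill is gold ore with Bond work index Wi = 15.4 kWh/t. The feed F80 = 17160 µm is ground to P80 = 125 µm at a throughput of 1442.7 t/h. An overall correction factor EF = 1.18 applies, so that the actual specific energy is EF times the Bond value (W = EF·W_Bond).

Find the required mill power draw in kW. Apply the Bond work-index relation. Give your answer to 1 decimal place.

P = 21447.6 kW

W = 10·Wi·[P80^(−½) − F80^(−½)]
W = 10·15.4·(1/√125 − 1/√17160) = 10·15.4·(0.081809) = 12.5986 kWh/t
W_actual = 1.18 × 12.5986 = 14.8663 kWh/t
Power = W × throughput = 14.8663 kWh/t × 1442.7 t/h = 21447.6 kW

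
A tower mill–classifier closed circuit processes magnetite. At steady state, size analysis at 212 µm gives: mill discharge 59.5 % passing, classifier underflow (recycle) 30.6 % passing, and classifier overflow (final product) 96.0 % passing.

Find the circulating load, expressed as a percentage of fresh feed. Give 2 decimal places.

Classifier node, passing 212 µm:
(1+r)·d = r·u + o ⇒ r = (o−d)/(d−u)
r = (96.0 − 59.5)/(59.5 − 30.6) = 36.5/28.9 = 1.2630
CL = 100·r = 126.30 %

CL = 126.30 %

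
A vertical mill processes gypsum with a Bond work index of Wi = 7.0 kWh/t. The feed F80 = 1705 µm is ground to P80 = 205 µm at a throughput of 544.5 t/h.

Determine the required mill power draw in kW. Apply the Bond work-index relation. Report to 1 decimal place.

P = 1739.0 kW

Bond:  W = 10 Wi (1/√P − 1/√F)
W = 10·7.0·(1/√205 − 1/√1705) = 10·7.0·(0.045625) = 3.1938 kWh/t
Power = W × throughput = 3.1938 kWh/t × 544.5 t/h = 1739.0 kW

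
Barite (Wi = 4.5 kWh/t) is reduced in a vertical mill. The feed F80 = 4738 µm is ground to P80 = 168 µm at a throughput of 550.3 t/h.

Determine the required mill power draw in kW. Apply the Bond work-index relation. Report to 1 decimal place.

Bond: W = 10·Wi·(1/√P80 − 1/√F80)
W = 10·4.5·(1/√168 − 1/√4738) = 10·4.5·(0.062624) = 2.8181 kWh/t
Power = W × throughput = 2.8181 kWh/t × 550.3 t/h = 1550.8 kW

P = 1550.8 kW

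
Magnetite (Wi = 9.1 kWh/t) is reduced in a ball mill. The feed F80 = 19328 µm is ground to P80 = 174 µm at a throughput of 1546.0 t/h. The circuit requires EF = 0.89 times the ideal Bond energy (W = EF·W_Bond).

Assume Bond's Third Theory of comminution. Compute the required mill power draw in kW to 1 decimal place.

Bond:  W = 10 Wi (1/√P − 1/√F)
W = 10·9.1·(1/√174 − 1/√19328) = 10·9.1·(0.068617) = 6.2441 kWh/t
Corrected W = EF·W_Bond = 0.89·6.2441 = 5.5573 kWh/t
Power = W × throughput = 5.5573 kWh/t × 1546.0 t/h = 8591.6 kW

P = 8591.6 kW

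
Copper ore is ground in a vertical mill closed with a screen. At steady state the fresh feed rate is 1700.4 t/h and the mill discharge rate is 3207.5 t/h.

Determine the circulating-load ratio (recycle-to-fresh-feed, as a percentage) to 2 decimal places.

Discharge = new feed + return, hence
R = M − F = 3207.5 − 1700.4 = 1507.1 t/h
CL = 100·R/F = 100·1507.1/1700.4 = 88.63 %

CL = 88.63 %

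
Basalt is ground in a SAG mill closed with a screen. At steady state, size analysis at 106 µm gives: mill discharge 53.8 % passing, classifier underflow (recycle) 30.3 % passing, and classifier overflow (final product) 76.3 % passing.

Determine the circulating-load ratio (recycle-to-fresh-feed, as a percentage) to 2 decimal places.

CL = 95.74 %

Mass balance on the −106 µm fraction:
d + r·d = r·u + o → r(d−u) = o−d
r = (76.3 − 53.8)/(53.8 − 30.3) = 22.5/23.5 = 0.9574
CL = 100·r = 95.74 %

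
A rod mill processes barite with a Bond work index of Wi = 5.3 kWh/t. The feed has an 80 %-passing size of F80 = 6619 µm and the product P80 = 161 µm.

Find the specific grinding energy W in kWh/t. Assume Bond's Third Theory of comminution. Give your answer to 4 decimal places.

W = 3.5255 kWh/t

W = 10·Wi·(P80^(-½) − F80^(-½))
1/√161 = 0.078811;  1/√6619 = 0.012291
W = 10·5.3·(0.078811 − 0.012291) = 3.5255 kWh/t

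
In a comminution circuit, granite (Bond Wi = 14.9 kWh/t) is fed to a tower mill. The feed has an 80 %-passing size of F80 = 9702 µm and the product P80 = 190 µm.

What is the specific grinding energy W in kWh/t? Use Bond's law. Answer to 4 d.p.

W_Bond = 10·Wi·(1/√P₈₀ − 1/√F₈₀)
1/√190 = 0.072548;  1/√9702 = 0.010152
W = 10·14.9·(0.072548 − 0.010152) = 9.2969 kWh/t

W = 9.2969 kWh/t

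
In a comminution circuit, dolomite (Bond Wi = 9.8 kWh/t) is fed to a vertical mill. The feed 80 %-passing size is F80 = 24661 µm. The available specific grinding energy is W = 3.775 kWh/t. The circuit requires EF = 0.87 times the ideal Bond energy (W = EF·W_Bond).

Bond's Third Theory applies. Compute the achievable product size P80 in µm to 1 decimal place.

W = 10·Wi·[P80^(−½) − F80^(−½)]
W_Bond = W / EF = 3.775 / 0.87 = 4.3391 kWh/t
P80^-0.5 = F80^-0.5 + W_Bond/(10 Wi)
  = 4.3391/(10·9.8) + 1/√24661 = 0.044276 + 0.006368 = 0.050644
P80 = (1/0.050644)² = 19.7456² = 389.89 µm

P80 = 389.9 µm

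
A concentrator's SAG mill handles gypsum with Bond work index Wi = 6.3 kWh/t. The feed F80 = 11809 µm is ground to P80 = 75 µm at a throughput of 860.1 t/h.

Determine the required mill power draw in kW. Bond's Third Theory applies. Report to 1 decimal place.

P = 5758.3 kW

W = 10 Wi (P80^-0.5 − F80^-0.5)
W = 10·6.3·(1/√75 − 1/√11809) = 10·6.3·(0.106268) = 6.6949 kWh/t
P = W·T = 6.6949·860.1 = 5758.3 kW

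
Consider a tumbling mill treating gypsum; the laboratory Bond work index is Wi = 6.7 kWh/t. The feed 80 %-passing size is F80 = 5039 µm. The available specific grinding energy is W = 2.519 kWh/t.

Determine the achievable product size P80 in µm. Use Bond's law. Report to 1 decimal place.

W = 10·Wi·[P80^(−½) − F80^(−½)]
⇒ 1/√P80 = W/(10 Wi) + 1/√F80
  = 2.5190/(10·6.7) + 1/√5039 = 0.037597 + 0.014087 = 0.051684
P80 = (1/0.051684)² = 19.3482² = 374.35 µm

P80 = 374.4 µm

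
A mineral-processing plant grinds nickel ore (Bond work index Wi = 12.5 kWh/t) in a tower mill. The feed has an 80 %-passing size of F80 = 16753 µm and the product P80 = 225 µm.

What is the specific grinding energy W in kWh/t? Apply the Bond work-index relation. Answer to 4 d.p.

W = 10 Wi (1/√P80 − 1/√F80)  [Bond]
1/√225 = 0.066667;  1/√16753 = 0.007726
W = 10·12.5·(0.066667 − 0.007726) = 7.3676 kWh/t

W = 7.3676 kWh/t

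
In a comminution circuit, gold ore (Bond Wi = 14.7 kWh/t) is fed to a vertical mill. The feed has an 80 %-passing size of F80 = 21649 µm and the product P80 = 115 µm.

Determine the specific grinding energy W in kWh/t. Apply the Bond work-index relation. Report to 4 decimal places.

W = 10 Wi (P80^-0.5 − F80^-0.5)
1/√115 = 0.093250;  1/√21649 = 0.006796
W = 10·14.7·(0.093250 − 0.006796) = 12.7087 kWh/t

W = 12.7087 kWh/t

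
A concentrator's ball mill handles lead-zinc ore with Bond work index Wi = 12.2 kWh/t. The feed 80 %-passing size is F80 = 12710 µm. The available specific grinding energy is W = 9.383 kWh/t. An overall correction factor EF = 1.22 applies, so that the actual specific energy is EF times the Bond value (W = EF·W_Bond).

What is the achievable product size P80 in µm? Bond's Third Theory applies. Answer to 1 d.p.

P80 = 193.4 µm

Bond:  W = 10 Wi (1/√P − 1/√F)
W_Bond = W / EF = 9.383 / 1.22 = 7.6910 kWh/t
P80^-0.5 = F80^-0.5 + W_Bond/(10 Wi)
  = 7.6910/(10·12.2) + 1/√12710 = 0.063041 + 0.008870 = 0.071911
P80 = (1/0.071911)² = 13.9061² = 193.38 µm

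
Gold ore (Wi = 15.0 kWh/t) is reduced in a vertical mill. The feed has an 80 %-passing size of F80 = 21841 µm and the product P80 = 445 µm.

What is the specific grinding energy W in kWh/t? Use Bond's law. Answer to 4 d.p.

W = 10 Wi (1/√P80 − 1/√F80)  [Bond]
1/√445 = 0.047405;  1/√21841 = 0.006766
W = 10·15.0·(0.047405 − 0.006766) = 6.0957 kWh/t

W = 6.0957 kWh/t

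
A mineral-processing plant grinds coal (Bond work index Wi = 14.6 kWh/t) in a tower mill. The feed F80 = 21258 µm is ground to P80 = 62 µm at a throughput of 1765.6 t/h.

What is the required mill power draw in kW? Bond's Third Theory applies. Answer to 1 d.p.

W = 10 Wi / √P80 − 10 Wi / √F80
W = 10·14.6·(1/√62 − 1/√21258) = 10·14.6·(0.120141) = 17.5407 kWh/t
Mill draw = 17.5407 × 1765.6 = 30969.8 kW

P = 30969.8 kW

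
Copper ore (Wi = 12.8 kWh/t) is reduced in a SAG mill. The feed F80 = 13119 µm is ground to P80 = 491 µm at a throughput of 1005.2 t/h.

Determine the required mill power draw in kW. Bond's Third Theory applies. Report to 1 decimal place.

P = 4683.3 kW

Bond:  W = 10 Wi (1/√P − 1/√F)
W = 10·12.8·(1/√491 − 1/√13119) = 10·12.8·(0.036399) = 4.6590 kWh/t
Power = W × throughput = 4.6590 kWh/t × 1005.2 t/h = 4683.3 kW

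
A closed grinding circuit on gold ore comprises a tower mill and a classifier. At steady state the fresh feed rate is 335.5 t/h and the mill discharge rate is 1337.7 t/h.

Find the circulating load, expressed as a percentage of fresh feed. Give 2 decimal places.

CL = 298.72 %

Mill node: discharge = fresh + recycle.
R = M − F = 1337.7 − 335.5 = 1002.2 t/h
CL = 100·R/F = 100·1002.2/335.5 = 298.72 %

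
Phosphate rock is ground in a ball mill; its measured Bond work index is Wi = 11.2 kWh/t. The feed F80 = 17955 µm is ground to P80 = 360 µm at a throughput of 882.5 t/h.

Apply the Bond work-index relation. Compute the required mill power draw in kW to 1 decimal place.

Bond: W = 10·Wi·(1/√P80 − 1/√F80)
W = 10·11.2·(1/√360 − 1/√17955) = 10·11.2·(0.045242) = 5.0671 kWh/t
P = W·T = 5.0671·882.5 = 4471.7 kW

P = 4471.7 kW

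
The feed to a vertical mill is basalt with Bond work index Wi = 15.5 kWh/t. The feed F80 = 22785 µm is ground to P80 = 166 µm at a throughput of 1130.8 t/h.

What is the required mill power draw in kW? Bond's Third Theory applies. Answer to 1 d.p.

W = 10 Wi (1/√P80 − 1/√F80)  [Bond]
W = 10·15.5·(1/√166 − 1/√22785) = 10·15.5·(0.070990) = 11.0035 kWh/t
P_mill = W·ṁ = 11.0035·1130.8 = 12442.7 kW

P = 12442.7 kW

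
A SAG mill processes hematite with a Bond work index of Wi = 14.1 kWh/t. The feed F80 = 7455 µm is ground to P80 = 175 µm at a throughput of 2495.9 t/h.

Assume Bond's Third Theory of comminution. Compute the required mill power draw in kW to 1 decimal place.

P = 22526.9 kW

W = 10 Wi (1/√P80 − 1/√F80)  [Bond]
W = 10·14.1·(1/√175 − 1/√7455) = 10·14.1·(0.064011) = 9.0256 kWh/t
Mill draw = 9.0256 × 2495.9 = 22526.9 kW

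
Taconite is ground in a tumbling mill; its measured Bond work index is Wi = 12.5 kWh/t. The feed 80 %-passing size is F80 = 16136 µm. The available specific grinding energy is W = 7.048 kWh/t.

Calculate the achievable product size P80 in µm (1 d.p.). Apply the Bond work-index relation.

P80 = 242.2 µm

W = 10·Wi·[P80^(−½) − F80^(−½)]
⇒ 1/√P80 = W/(10 Wi) + 1/√F80
  = 7.0480/(10·12.5) + 1/√16136 = 0.056384 + 0.007872 = 0.064256
P80 = (1/0.064256)² = 15.5627² = 242.20 µm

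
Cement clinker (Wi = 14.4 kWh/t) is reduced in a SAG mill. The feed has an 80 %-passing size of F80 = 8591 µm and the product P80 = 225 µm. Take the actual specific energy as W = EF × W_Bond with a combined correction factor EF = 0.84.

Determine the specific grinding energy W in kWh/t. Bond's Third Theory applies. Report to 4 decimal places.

W = 10·Wi·[P80^(−½) − F80^(−½)]
1/√225 = 0.066667;  1/√8591 = 0.010789
W = 10·14.4·(0.066667 − 0.010789) = 8.0464 kWh/t
W_actual = 0.84 × 8.0464 = 6.7590 kWh/t

W = 6.7590 kWh/t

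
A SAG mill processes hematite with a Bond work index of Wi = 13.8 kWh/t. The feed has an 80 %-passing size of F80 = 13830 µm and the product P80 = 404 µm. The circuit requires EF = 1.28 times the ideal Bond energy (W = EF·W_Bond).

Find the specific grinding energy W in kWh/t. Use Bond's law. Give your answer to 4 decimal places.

W = 7.2861 kWh/t

W_Bond = 10·Wi·(1/√P₈₀ − 1/√F₈₀)
1/√404 = 0.049752;  1/√13830 = 0.008503
W = 10·13.8·(0.049752 − 0.008503) = 5.6923 kWh/t
W_actual = 1.28 × 5.6923 = 7.2861 kWh/t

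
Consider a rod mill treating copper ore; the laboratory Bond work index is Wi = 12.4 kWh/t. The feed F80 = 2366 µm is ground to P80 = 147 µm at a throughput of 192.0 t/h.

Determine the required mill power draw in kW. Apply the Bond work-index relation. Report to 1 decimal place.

P = 1474.2 kW

Bond: W = 10·Wi·(1/√P80 − 1/√F80)
W = 10·12.4·(1/√147 − 1/√2366) = 10·12.4·(0.061920) = 7.6781 kWh/t
Mill draw = 7.6781 × 192.0 = 1474.2 kW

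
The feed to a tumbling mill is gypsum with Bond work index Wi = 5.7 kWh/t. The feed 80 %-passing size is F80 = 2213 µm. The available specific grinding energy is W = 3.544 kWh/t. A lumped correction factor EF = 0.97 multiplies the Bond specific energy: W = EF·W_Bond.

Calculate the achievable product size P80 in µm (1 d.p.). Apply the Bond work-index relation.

Bond: W = 10·Wi·(1/√P80 − 1/√F80)
W_Bond = W / EF = 3.544 / 0.97 = 3.6536 kWh/t
⇒ 1/√P80 = W_Bond/(10 Wi) + 1/√F80
  = 3.6536/(10·5.7) + 1/√2213 = 0.064098 + 0.021257 = 0.085356
P80 = (1/0.085356)² = 11.7157² = 137.26 µm

P80 = 137.3 µm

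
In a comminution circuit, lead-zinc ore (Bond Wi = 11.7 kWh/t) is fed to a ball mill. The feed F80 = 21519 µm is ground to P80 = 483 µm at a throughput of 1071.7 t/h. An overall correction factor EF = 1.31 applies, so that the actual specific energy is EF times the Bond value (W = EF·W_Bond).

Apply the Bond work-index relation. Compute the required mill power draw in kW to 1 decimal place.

P = 6354.3 kW

Bond:  W = 10 Wi (1/√P − 1/√F)
W = 10·11.7·(1/√483 − 1/√21519) = 10·11.7·(0.038685) = 4.5261 kWh/t
Corrected W = EF·W_Bond = 1.31·4.5261 = 5.9292 kWh/t
Mill draw = 5.9292 × 1071.7 = 6354.3 kW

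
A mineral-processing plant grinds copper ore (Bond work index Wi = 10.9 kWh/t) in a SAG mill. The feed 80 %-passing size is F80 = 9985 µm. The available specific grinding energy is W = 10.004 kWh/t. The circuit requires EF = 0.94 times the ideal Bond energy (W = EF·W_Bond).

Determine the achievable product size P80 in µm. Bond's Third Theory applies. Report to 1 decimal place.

Bond: W = 10·Wi·(1/√P80 − 1/√F80)
W_Bond = W / EF = 10.004 / 0.94 = 10.6426 kWh/t
⇒ 1/√P80 = W_Bond/(10·Wi) + 1/√F80
  = 10.6426/(10·10.9) + 1/√9985 = 0.097638 + 0.010008 = 0.107646
P80 = (1/0.107646)² = 9.2897² = 86.30 µm

P80 = 86.3 µm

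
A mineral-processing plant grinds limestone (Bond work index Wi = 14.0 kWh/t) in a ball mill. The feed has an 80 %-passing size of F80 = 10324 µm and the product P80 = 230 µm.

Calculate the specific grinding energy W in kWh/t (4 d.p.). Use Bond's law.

W = 10 Wi / √P80 − 10 Wi / √F80
1/√230 = 0.065938;  1/√10324 = 0.009842
W = 10·14.0·(0.065938 − 0.009842) = 7.8535 kWh/t

W = 7.8535 kWh/t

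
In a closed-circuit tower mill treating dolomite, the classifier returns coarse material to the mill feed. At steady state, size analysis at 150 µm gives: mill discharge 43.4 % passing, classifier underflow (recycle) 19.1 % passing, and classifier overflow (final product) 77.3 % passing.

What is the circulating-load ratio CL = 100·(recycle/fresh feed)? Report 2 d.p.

Classifier node, passing 150 µm:
(1+r)d = ru + o → r = (o−d)/(d−u)
r = (77.3 − 43.4)/(43.4 − 19.1) = 33.9/24.3 = 1.3951
CL = 100·r = 139.51 %

CL = 139.51 %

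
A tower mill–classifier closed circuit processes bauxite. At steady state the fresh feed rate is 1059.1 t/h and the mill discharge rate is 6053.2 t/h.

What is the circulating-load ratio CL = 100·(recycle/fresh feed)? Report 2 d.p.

M = F + R at steady state, so:
R = M − F = 6053.2 − 1059.1 = 4994.1 t/h
CL = 100·R/F = 100·4994.1/1059.1 = 471.54 %

CL = 471.54 %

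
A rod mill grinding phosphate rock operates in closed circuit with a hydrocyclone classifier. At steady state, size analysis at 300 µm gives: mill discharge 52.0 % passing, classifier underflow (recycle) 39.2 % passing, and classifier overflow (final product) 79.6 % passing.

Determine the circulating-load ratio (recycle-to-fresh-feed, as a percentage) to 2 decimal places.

Mass balance on the −300 µm fraction:
r = (o − d)/(d − u)
r = (79.6 − 52.0)/(52.0 − 39.2) = 27.6/12.8 = 2.1562
CL = 100·r = 215.62 %

CL = 215.62 %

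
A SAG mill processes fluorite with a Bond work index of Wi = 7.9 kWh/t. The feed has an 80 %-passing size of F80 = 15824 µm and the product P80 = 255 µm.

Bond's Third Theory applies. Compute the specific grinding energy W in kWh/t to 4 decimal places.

Bond:  W = 10 Wi (1/√P − 1/√F)
1/√255 = 0.062622;  1/√15824 = 0.007950
W = 10·7.9·(0.062622 − 0.007950) = 4.3192 kWh/t

W = 4.3192 kWh/t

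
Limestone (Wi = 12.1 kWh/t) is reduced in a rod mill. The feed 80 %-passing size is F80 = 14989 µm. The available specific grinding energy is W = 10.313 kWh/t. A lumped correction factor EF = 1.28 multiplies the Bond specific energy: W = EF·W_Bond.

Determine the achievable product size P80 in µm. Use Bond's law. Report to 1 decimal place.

P80 = 178.9 µm

Bond:  W = 10 Wi (1/√P − 1/√F)
W_Bond = W / EF = 10.313 / 1.28 = 8.0570 kWh/t
⇒ 1/√P80 = W_Bond/(10 Wi) + 1/√F80
  = 8.0570/(10·12.1) + 1/√14989 = 0.066587 + 0.008168 = 0.074755
P80 = (1/0.074755)² = 13.3770² = 178.94 µm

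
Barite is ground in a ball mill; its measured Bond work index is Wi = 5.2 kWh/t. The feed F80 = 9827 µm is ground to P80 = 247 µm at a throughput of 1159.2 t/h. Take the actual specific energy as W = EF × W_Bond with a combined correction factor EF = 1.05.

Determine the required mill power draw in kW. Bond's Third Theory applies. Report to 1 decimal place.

P = 3388.7 kW

W_Bond = 10·Wi·(1/√P₈₀ − 1/√F₈₀)
W = 10·5.2·(1/√247 − 1/√9827) = 10·5.2·(0.053541) = 2.7841 kWh/t
With EF = 1.05: W = 2.7841·1.05 = 2.9233 kWh/t
Mill draw = 2.9233 × 1159.2 = 3388.7 kW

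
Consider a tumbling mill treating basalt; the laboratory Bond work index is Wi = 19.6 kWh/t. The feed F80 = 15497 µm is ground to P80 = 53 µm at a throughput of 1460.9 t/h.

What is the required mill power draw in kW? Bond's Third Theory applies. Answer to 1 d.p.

P = 37031.2 kW

W_Bond = 10·Wi·(1/√P₈₀ − 1/√F₈₀)
W = 10·19.6·(1/√53 − 1/√15497) = 10·19.6·(0.129328) = 25.3482 kWh/t
Mill draw = 25.3482 × 1460.9 = 37031.2 kW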